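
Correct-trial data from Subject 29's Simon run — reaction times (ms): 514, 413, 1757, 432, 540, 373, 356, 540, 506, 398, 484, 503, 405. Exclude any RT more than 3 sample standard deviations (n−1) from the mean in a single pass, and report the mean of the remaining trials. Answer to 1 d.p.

455.3 ms

n = 13, ΣRT = 7221, M = 555.462
Σ(x−M)² = 1612245.23; s = √(1612245.23/12) = 366.543
Cutoffs: 555.462 ± 3·366.543 → [-544.2, 1655.1]
Outside: 1757 → excluded.
Retained (n=12): Σ = 5464, mean = 5464/12 = 455.333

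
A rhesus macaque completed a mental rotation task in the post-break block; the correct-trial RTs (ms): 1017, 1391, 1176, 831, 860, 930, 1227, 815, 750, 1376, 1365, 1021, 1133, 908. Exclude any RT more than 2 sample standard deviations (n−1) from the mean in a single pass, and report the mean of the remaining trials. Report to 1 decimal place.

n = 14, ΣRT = 14800, M = 1057.143
Σ(x−M)² = 640941.71; s = √(640941.71/13) = 222.043
Cutoffs: 1057.143 ± 2·222.043 → [613.1, 1501.2]
No RTs fall outside the cutoffs; all 14 retained. Mean = 14800/14 = 1057.143

1057.1 ms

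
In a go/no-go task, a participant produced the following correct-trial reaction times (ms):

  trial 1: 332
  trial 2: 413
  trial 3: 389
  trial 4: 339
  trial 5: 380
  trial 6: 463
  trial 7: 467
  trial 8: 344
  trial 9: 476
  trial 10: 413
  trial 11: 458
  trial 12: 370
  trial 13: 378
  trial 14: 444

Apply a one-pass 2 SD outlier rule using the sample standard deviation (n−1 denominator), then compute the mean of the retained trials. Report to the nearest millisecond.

n = 14, ΣRT = 5666, M = 404.714
Σ(x−M)² = 32946.86; s = √(32946.86/13) = 50.343
Cutoffs: 404.714 ± 2·50.343 → [304.0, 505.4]
No RTs fall outside the cutoffs; all 14 retained. Mean = 5666/14 = 404.714

405 ms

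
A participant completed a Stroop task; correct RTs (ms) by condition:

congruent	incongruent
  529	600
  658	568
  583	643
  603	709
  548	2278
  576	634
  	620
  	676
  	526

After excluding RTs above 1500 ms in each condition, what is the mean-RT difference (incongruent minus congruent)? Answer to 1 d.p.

39.2 ms

incongruent: exclude 2278
M(congruent) = 3497/6 = 582.833
M(incongruent) = 4976/8 = 622.000
Difference = 622.000 − 582.833 = 39.167 ms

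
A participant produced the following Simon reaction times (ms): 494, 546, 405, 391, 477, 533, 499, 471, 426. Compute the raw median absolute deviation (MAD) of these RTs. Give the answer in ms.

51 ms

Sorted: 391, 405, 426, 471, 477, 494, 499, 533, 546 → median = 477
|x − 477|: 17, 69, 72, 86, 0, 56, 22, 6, 51
Sorted deviations: 0, 6, 17, 22, 51, 56, 69, 72, 86 → MAD = 51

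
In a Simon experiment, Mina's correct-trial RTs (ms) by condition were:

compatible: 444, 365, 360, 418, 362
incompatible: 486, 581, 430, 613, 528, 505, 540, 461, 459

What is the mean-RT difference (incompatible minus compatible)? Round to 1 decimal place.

M(compatible) = 1949/5 = 389.800
M(incompatible) = 4603/9 = 511.444
Difference = 511.444 − 389.800 = 121.644 ms

121.6 ms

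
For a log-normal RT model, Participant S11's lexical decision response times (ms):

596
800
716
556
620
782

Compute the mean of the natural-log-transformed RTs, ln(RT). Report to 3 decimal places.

ln(RT): 6.3902, 6.6846, 6.5737, 6.3208, 6.4297, 6.6619
Σ ln(RT) = 39.0609
Mean = 39.0609/6 = 6.51015

6.510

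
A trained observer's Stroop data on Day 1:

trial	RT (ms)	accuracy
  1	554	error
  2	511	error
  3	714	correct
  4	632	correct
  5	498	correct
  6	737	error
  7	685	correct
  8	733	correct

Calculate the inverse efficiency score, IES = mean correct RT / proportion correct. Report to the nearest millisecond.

1044 ms

Correct trials (n=5): 714, 632, 498, 685, 733
Mean correct RT = 3262/5 = 652.4000 ms
Proportion correct = 5/8
IES = 652.4000 / (5/8) = 1043.840 ms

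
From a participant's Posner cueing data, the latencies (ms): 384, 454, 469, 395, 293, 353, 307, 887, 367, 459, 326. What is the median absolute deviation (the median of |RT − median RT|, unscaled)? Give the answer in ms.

Sorted: 293, 307, 326, 353, 367, 384, 395, 454, 459, 469, 887 → median = 384
|x − 384|: 0, 70, 85, 11, 91, 31, 77, 503, 17, 75, 58
Sorted deviations: 0, 11, 17, 31, 58, 70, 75, 77, 85, 91, 503 → MAD = 70

70 ms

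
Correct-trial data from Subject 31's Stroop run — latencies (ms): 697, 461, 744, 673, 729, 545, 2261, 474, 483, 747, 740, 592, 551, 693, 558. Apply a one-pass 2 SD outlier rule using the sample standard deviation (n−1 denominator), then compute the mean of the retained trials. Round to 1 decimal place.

620.5 ms

n = 15, ΣRT = 10948, M = 729.867
Σ(x−M)² = 2664053.73; s = √(2664053.73/14) = 436.222
Cutoffs: 729.867 ± 2·436.222 → [-142.6, 1602.3]
Outside: 2261 → excluded.
Retained (n=14): Σ = 8687, mean = 8687/14 = 620.500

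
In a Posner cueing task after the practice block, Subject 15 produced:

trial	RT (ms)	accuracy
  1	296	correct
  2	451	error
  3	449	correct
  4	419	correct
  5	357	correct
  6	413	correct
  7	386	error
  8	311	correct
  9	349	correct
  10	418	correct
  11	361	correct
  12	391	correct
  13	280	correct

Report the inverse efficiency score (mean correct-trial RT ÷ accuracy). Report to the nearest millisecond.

434 ms

Correct trials (n=11): 296, 449, 419, 357, 413, 311, 349, 418, 361, 391, 280
Mean correct RT = 4044/11 = 367.6364 ms
Proportion correct = 11/13
IES = 367.6364 / (11/13) = 434.479 ms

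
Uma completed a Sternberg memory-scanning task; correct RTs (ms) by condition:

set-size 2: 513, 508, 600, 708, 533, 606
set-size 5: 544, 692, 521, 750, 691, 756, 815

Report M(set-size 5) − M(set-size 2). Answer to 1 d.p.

M(set-size 2) = 3468/6 = 578.000
M(set-size 5) = 4769/7 = 681.286
Difference = 681.286 − 578.000 = 103.286 ms

103.3 ms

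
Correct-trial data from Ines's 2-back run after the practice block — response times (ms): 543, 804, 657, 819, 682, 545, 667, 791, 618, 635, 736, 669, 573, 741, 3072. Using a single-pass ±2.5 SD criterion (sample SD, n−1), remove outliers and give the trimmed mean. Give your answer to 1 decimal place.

n = 15, ΣRT = 12552, M = 836.800
Σ(x−M)² = 5461880.40; s = √(5461880.40/14) = 624.607
Cutoffs: 836.800 ± 2.5·624.607 → [-724.7, 2398.3]
Outside: 3072 → excluded.
Retained (n=14): Σ = 9480, mean = 9480/14 = 677.143

677.1 ms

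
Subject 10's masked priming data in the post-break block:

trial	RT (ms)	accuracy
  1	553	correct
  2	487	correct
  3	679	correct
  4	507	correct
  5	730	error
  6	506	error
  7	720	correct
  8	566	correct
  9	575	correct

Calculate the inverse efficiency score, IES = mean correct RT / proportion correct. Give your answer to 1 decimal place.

Correct trials (n=7): 553, 487, 679, 507, 720, 566, 575
Mean correct RT = 4087/7 = 583.8571 ms
Proportion correct = 7/9
IES = 583.8571 / (7/9) = 750.673 ms

750.7 ms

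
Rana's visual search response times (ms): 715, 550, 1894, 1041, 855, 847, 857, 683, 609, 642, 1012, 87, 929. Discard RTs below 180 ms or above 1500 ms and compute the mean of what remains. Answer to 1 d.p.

794.5 ms

Excluded: 87, 1894
Retained (n=11): Σ = 8740
Mean = 8740/11 = 794.5455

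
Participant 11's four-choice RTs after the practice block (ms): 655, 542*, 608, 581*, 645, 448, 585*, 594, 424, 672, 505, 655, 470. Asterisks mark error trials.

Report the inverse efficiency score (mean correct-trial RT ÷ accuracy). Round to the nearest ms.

Correct trials (n=10): 655, 608, 645, 448, 594, 424, 672, 505, 655, 470
Mean correct RT = 5676/10 = 567.6000 ms
Proportion correct = 10/13
IES = 567.6000 / (10/13) = 737.880 ms

738 ms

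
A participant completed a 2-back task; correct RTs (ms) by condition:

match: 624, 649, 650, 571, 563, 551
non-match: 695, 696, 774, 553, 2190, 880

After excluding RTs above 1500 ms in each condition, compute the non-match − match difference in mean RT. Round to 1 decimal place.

non-match: exclude 2190
M(match) = 3608/6 = 601.333
M(non-match) = 3598/5 = 719.600
Difference = 719.600 − 601.333 = 118.267 ms

118.3 ms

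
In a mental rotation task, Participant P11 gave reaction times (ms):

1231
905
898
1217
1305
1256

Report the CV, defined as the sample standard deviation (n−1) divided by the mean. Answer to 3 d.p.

n = 6, Σ = 6812, M = 1135.3333
Σ(x−M)² = 168549.333; s = √(168549.333/5) = 183.6025
CV = 183.6025 / 1135.3333 = 0.16172

0.162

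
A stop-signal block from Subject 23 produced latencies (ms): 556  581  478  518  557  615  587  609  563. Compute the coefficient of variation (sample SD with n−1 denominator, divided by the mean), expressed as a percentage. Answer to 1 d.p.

n = 9, Σ = 5064, M = 562.6667
Σ(x−M)² = 15054.000; s = √(15054.000/8) = 43.3791
CV = 43.3791 / 562.6667 = 0.07710 = 7.710%

7.7%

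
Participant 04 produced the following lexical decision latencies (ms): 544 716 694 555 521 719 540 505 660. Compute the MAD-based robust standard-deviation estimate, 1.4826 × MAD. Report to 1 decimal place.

74.1 ms

Sorted: 505, 521, 540, 544, 555, 660, 694, 716, 719 → median = 555
|x − 555| sorted: 0, 11, 15, 34, 50, 105, 139, 161, 164 → MAD = 50
Robust SD ≈ 1.4826 × 50 = 74.130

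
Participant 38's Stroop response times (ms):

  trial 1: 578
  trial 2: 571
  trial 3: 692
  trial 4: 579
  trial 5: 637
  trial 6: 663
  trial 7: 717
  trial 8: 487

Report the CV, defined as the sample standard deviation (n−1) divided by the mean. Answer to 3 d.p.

0.123

n = 8, Σ = 4924, M = 615.5000
Σ(x−M)² = 40104.000; s = √(40104.000/7) = 75.6911
CV = 75.6911 / 615.5000 = 0.12297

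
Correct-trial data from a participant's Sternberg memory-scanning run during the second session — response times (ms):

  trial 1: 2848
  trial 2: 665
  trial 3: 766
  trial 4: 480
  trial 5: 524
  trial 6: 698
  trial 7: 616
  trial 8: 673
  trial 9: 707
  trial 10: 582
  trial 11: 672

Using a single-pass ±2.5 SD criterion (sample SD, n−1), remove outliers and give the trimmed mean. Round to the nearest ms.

n = 11, ΣRT = 9231, M = 839.182
Σ(x−M)² = 4508319.64; s = √(4508319.64/10) = 671.440
Cutoffs: 839.182 ± 2.5·671.440 → [-839.4, 2517.8]
Outside: 2848 → excluded.
Retained (n=10): Σ = 6383, mean = 6383/10 = 638.300

638 ms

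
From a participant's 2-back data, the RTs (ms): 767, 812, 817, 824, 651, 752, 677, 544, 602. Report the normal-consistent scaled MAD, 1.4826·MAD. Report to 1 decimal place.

106.7 ms

Sorted: 544, 602, 651, 677, 752, 767, 812, 817, 824 → median = 752
|x − 752| sorted: 0, 15, 60, 65, 72, 75, 101, 150, 208 → MAD = 72
Robust SD ≈ 1.4826 × 72 = 106.747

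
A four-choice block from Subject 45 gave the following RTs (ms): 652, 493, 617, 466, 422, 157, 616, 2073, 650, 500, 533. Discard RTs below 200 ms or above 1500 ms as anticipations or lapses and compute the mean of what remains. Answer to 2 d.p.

549.89 ms

Excluded: 157, 2073
Retained (n=9): Σ = 4949
Mean = 4949/9 = 549.8889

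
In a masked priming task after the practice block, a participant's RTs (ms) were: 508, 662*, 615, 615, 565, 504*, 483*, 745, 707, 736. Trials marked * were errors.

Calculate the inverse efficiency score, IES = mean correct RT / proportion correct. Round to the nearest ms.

Correct trials (n=7): 508, 615, 615, 565, 745, 707, 736
Mean correct RT = 4491/7 = 641.5714 ms
Proportion correct = 7/10
IES = 641.5714 / (7/10) = 916.531 ms

917 ms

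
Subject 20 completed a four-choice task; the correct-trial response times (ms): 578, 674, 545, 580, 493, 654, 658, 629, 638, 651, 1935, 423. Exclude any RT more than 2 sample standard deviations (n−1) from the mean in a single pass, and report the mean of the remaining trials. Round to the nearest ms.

593 ms

n = 12, ΣRT = 8458, M = 704.833
Σ(x−M)² = 1713673.67; s = √(1713673.67/11) = 394.701
Cutoffs: 704.833 ± 2·394.701 → [-84.6, 1494.2]
Outside: 1935 → excluded.
Retained (n=11): Σ = 6523, mean = 6523/11 = 593.000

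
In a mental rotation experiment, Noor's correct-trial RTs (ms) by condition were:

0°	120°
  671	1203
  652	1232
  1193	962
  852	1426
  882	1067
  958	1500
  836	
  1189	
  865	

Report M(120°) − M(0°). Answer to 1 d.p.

M(0°) = 8098/9 = 899.778
M(120°) = 7390/6 = 1231.667
Difference = 1231.667 − 899.778 = 331.889 ms

331.9 ms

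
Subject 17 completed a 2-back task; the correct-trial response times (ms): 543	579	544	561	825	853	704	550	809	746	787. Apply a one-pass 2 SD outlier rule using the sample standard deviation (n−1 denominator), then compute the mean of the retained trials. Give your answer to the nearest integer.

n = 11, ΣRT = 7501, M = 681.909
Σ(x−M)² = 162462.91; s = √(162462.91/10) = 127.461
Cutoffs: 681.909 ± 2·127.461 → [427.0, 936.8]
No RTs fall outside the cutoffs; all 11 retained. Mean = 7501/11 = 681.909

682 ms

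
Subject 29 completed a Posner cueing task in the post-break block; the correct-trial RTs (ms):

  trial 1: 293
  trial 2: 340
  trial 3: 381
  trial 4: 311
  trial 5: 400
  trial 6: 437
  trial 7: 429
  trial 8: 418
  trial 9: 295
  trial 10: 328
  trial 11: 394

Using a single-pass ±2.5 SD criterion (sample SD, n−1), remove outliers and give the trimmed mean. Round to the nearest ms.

366 ms

n = 11, ΣRT = 4026, M = 366.000
Σ(x−M)² = 29394.00; s = √(29394.00/10) = 54.216
Cutoffs: 366.000 ± 2.5·54.216 → [230.5, 501.5]
No RTs fall outside the cutoffs; all 11 retained. Mean = 4026/11 = 366.000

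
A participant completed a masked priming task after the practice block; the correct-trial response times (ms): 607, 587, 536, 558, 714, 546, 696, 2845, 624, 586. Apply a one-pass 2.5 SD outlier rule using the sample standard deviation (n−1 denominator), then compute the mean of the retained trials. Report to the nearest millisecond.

n = 10, ΣRT = 8299, M = 829.900
Σ(x−M)² = 4543462.90; s = √(4543462.90/9) = 710.513
Cutoffs: 829.900 ± 2.5·710.513 → [-946.4, 2606.2]
Outside: 2845 → excluded.
Retained (n=9): Σ = 5454, mean = 5454/9 = 606.000

606 ms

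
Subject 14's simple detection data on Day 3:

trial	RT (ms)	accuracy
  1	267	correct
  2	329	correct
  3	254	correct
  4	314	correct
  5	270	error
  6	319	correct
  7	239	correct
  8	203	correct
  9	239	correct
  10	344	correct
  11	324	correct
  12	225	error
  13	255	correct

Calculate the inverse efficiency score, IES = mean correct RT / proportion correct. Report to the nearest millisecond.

Correct trials (n=11): 267, 329, 254, 314, 319, 239, 203, 239, 344, 324, 255
Mean correct RT = 3087/11 = 280.6364 ms
Proportion correct = 11/13
IES = 280.6364 / (11/13) = 331.661 ms

332 ms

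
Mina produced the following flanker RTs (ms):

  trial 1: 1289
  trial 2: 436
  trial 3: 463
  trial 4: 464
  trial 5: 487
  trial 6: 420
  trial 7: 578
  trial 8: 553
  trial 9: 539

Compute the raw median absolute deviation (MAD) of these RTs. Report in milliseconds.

Sorted: 420, 436, 463, 464, 487, 539, 553, 578, 1289 → median = 487
|x − 487|: 802, 51, 24, 23, 0, 67, 91, 66, 52
Sorted deviations: 0, 23, 24, 51, 52, 66, 67, 91, 802 → MAD = 52

52 ms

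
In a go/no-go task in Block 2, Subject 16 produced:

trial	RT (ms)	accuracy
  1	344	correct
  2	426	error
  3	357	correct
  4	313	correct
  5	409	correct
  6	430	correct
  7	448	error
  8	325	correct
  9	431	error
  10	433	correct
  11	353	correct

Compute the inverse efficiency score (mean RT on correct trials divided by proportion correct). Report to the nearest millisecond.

509 ms

Correct trials (n=8): 344, 357, 313, 409, 430, 325, 433, 353
Mean correct RT = 2964/8 = 370.5000 ms
Proportion correct = 8/11
IES = 370.5000 / (8/11) = 509.438 ms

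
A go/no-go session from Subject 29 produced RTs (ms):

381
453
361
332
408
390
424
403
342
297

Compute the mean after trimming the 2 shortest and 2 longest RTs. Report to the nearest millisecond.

Sorted: 297, 332, 342, 361, 381, 390, 403, 408, 424, 453
Drop lowest 2 (297, 332) and highest 2 (424, 453)
Remaining (n=6): Σ = 2285, mean = 2285/6 = 380.833

381 ms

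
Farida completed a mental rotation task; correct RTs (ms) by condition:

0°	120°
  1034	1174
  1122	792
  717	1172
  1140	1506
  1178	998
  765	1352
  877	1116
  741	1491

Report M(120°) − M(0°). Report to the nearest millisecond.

M(0°) = 7574/8 = 946.750
M(120°) = 9601/8 = 1200.125
Difference = 1200.125 − 946.750 = 253.375 ms

253 ms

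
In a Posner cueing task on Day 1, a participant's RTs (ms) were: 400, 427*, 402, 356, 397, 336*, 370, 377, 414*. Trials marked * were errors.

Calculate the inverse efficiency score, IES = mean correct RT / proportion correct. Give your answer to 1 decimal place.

575.5 ms

Correct trials (n=6): 400, 402, 356, 397, 370, 377
Mean correct RT = 2302/6 = 383.6667 ms
Proportion correct = 6/9
IES = 383.6667 / (6/9) = 575.500 ms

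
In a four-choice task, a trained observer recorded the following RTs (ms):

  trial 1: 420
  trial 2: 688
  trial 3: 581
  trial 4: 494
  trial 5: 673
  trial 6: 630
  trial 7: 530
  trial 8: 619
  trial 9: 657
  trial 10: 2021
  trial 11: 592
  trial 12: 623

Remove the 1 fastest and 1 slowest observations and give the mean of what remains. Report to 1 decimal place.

608.7 ms

Sorted: 420, 494, 530, 581, 592, 619, 623, 630, 657, 673, 688, 2021
Drop lowest 1 (420) and highest 1 (2021)
Remaining (n=10): Σ = 6087, mean = 6087/10 = 608.700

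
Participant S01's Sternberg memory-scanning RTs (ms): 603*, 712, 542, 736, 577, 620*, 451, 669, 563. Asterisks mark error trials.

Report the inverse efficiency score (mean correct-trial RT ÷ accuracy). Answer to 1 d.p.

780.6 ms

Correct trials (n=7): 712, 542, 736, 577, 451, 669, 563
Mean correct RT = 4250/7 = 607.1429 ms
Proportion correct = 7/9
IES = 607.1429 / (7/9) = 780.612 ms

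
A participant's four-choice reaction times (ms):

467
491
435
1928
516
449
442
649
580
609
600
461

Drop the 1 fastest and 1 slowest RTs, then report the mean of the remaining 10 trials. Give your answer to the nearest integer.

526 ms

Sorted: 435, 442, 449, 461, 467, 491, 516, 580, 600, 609, 649, 1928
Drop lowest 1 (435) and highest 1 (1928)
Remaining (n=10): Σ = 5264, mean = 5264/10 = 526.400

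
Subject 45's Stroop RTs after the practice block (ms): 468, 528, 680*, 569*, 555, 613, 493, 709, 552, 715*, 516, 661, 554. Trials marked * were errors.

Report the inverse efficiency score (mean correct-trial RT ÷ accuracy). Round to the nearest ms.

Correct trials (n=10): 468, 528, 555, 613, 493, 709, 552, 516, 661, 554
Mean correct RT = 5649/10 = 564.9000 ms
Proportion correct = 10/13
IES = 564.9000 / (10/13) = 734.370 ms

734 ms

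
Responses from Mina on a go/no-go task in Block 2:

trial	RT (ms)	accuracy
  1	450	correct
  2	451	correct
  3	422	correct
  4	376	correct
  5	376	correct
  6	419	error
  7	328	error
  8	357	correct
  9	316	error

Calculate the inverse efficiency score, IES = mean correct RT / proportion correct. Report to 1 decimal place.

Correct trials (n=6): 450, 451, 422, 376, 376, 357
Mean correct RT = 2432/6 = 405.3333 ms
Proportion correct = 6/9
IES = 405.3333 / (6/9) = 608.000 ms

608.0 ms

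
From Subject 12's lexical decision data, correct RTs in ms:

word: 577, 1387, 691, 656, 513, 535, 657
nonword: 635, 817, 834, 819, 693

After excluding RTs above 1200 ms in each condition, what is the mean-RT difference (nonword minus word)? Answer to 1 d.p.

154.8 ms

word: exclude 1387
M(word) = 3629/6 = 604.833
M(nonword) = 3798/5 = 759.600
Difference = 759.600 − 604.833 = 154.767 ms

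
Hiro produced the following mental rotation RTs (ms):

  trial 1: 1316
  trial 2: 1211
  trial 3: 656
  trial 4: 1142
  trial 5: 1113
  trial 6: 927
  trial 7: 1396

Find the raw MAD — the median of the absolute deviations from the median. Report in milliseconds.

174 ms

Sorted: 656, 927, 1113, 1142, 1211, 1316, 1396 → median = 1142
|x − 1142|: 174, 69, 486, 0, 29, 215, 254
Sorted deviations: 0, 29, 69, 174, 215, 254, 486 → MAD = 174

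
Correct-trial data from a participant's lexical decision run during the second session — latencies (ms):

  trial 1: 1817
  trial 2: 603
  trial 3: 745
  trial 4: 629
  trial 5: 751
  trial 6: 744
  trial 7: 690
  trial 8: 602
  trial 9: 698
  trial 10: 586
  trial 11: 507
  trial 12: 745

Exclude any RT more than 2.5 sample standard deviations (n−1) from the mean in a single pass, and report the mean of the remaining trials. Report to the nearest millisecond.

664 ms

n = 12, ΣRT = 9117, M = 759.750
Σ(x−M)² = 1287838.25; s = √(1287838.25/11) = 342.164
Cutoffs: 759.750 ± 2.5·342.164 → [-95.7, 1615.2]
Outside: 1817 → excluded.
Retained (n=11): Σ = 7300, mean = 7300/11 = 663.636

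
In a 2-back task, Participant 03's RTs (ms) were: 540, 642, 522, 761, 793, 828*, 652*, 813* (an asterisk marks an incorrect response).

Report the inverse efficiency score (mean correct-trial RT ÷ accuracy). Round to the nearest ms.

Correct trials (n=5): 540, 642, 522, 761, 793
Mean correct RT = 3258/5 = 651.6000 ms
Proportion correct = 5/8
IES = 651.6000 / (5/8) = 1042.560 ms

1043 ms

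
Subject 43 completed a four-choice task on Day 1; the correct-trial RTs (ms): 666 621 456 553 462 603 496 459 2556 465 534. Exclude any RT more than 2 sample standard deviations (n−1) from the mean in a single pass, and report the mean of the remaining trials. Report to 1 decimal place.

n = 11, ΣRT = 7871, M = 715.545
Σ(x−M)² = 3779150.73; s = √(3779150.73/10) = 614.748
Cutoffs: 715.545 ± 2·614.748 → [-514.0, 1945.0]
Outside: 2556 → excluded.
Retained (n=10): Σ = 5315, mean = 5315/10 = 531.500

531.5 ms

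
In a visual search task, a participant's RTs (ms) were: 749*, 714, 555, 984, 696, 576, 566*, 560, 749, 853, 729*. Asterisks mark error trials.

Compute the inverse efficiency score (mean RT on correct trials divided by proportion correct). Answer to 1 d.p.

977.5 ms

Correct trials (n=8): 714, 555, 984, 696, 576, 560, 749, 853
Mean correct RT = 5687/8 = 710.8750 ms
Proportion correct = 8/11
IES = 710.8750 / (8/11) = 977.453 ms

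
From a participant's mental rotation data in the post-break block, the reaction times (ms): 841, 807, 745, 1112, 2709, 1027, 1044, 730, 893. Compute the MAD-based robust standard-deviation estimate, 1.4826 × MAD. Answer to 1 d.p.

219.4 ms

Sorted: 730, 745, 807, 841, 893, 1027, 1044, 1112, 2709 → median = 893
|x − 893| sorted: 0, 52, 86, 134, 148, 151, 163, 219, 1816 → MAD = 148
Robust SD ≈ 1.4826 × 148 = 219.425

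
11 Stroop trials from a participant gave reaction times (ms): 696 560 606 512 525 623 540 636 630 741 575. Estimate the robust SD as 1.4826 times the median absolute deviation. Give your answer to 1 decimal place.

68.2 ms

Sorted: 512, 525, 540, 560, 575, 606, 623, 630, 636, 696, 741 → median = 606
|x − 606| sorted: 0, 17, 24, 30, 31, 46, 66, 81, 90, 94, 135 → MAD = 46
Robust SD ≈ 1.4826 × 46 = 68.200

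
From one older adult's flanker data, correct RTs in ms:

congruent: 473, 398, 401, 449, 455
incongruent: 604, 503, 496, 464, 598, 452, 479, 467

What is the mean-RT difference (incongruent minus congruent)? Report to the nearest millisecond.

73 ms

M(congruent) = 2176/5 = 435.200
M(incongruent) = 4063/8 = 507.875
Difference = 507.875 − 435.200 = 72.675 ms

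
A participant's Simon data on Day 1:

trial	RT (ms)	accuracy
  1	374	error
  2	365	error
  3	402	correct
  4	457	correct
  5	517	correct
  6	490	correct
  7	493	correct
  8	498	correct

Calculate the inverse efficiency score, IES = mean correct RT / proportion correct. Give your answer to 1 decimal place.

634.9 ms

Correct trials (n=6): 402, 457, 517, 490, 493, 498
Mean correct RT = 2857/6 = 476.1667 ms
Proportion correct = 6/8
IES = 476.1667 / (6/8) = 634.889 ms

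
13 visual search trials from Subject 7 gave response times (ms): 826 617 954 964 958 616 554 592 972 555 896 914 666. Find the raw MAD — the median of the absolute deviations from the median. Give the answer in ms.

Sorted: 554, 555, 592, 616, 617, 666, 826, 896, 914, 954, 958, 964, 972 → median = 826
|x − 826|: 0, 209, 128, 138, 132, 210, 272, 234, 146, 271, 70, 88, 160
Sorted deviations: 0, 70, 88, 128, 132, 138, 146, 160, 209, 210, 234, 271, 272 → MAD = 146

146 ms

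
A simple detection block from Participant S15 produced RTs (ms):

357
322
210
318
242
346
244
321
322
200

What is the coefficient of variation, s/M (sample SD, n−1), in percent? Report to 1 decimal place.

n = 10, Σ = 2882, M = 288.2000
Σ(x−M)² = 30305.600; s = √(30305.600/9) = 58.0283
CV = 58.0283 / 288.2000 = 0.20135 = 20.135%

20.1%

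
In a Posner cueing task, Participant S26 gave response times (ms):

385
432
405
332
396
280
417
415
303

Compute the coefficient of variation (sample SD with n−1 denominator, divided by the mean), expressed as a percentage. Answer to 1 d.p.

n = 9, Σ = 3365, M = 373.8889
Σ(x−M)² = 24100.889; s = √(24100.889/8) = 54.8873
CV = 54.8873 / 373.8889 = 0.14680 = 14.680%

14.7%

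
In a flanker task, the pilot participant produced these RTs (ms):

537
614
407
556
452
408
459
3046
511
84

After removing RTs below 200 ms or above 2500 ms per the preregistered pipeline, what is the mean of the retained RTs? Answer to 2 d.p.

Excluded: 84, 3046
Retained (n=8): Σ = 3944
Mean = 3944/8 = 493.0000

493.00 ms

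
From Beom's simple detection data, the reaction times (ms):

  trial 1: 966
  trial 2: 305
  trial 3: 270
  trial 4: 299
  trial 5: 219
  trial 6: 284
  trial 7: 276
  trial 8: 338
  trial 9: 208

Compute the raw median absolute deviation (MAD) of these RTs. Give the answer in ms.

Sorted: 208, 219, 270, 276, 284, 299, 305, 338, 966 → median = 284
|x − 284|: 682, 21, 14, 15, 65, 0, 8, 54, 76
Sorted deviations: 0, 8, 14, 15, 21, 54, 65, 76, 682 → MAD = 21

21 ms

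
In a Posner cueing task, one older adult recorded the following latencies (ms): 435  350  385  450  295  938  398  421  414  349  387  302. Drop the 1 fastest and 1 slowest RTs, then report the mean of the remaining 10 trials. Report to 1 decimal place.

389.1 ms

Sorted: 295, 302, 349, 350, 385, 387, 398, 414, 421, 435, 450, 938
Drop lowest 1 (295) and highest 1 (938)
Remaining (n=10): Σ = 3891, mean = 3891/10 = 389.100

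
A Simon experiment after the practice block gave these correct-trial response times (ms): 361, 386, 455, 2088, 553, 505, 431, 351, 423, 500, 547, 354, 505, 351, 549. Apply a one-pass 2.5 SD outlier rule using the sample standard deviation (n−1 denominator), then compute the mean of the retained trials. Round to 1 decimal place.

n = 15, ΣRT = 8359, M = 557.267
Σ(x−M)² = 2590770.93; s = √(2590770.93/14) = 430.180
Cutoffs: 557.267 ± 2.5·430.180 → [-518.2, 1632.7]
Outside: 2088 → excluded.
Retained (n=14): Σ = 6271, mean = 6271/14 = 447.929

447.9 ms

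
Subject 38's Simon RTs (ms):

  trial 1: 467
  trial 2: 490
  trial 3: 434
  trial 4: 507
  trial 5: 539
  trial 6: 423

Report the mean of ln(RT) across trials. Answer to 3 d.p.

ln(RT): 6.1463, 6.1944, 6.0730, 6.2285, 6.2897, 6.0474
Σ ln(RT) = 36.9794
Mean = 36.9794/6 = 6.16323

6.163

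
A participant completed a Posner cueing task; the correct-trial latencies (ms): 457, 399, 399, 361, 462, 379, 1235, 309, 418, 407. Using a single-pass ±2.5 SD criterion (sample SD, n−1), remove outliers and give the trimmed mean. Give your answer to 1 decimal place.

399.0 ms

n = 10, ΣRT = 4826, M = 482.600
Σ(x−M)² = 646708.40; s = √(646708.40/9) = 268.061
Cutoffs: 482.600 ± 2.5·268.061 → [-187.6, 1152.8]
Outside: 1235 → excluded.
Retained (n=9): Σ = 3591, mean = 3591/9 = 399.000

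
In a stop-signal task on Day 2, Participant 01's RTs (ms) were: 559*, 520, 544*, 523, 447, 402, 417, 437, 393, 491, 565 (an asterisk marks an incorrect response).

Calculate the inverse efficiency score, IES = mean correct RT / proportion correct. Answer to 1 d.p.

Correct trials (n=9): 520, 523, 447, 402, 417, 437, 393, 491, 565
Mean correct RT = 4195/9 = 466.1111 ms
Proportion correct = 9/11
IES = 466.1111 / (9/11) = 569.691 ms

569.7 ms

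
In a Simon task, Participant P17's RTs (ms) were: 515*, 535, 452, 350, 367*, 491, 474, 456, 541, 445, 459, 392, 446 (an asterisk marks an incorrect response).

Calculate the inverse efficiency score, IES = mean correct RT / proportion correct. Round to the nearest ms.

Correct trials (n=11): 535, 452, 350, 491, 474, 456, 541, 445, 459, 392, 446
Mean correct RT = 5041/11 = 458.2727 ms
Proportion correct = 11/13
IES = 458.2727 / (11/13) = 541.595 ms

542 ms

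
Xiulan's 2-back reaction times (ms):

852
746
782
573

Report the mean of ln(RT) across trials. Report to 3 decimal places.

6.594

ln(RT): 6.7476, 6.6147, 6.6619, 6.3509
Σ ln(RT) = 26.3751
Mean = 26.3751/4 = 6.59376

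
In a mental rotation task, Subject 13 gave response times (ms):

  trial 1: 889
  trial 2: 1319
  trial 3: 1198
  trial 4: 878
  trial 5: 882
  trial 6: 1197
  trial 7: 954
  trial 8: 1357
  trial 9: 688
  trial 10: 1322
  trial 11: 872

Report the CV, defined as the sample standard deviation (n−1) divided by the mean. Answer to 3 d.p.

n = 11, Σ = 11556, M = 1050.5455
Σ(x−M)² = 539776.727; s = √(539776.727/10) = 232.3310
CV = 232.3310 / 1050.5455 = 0.22115

0.221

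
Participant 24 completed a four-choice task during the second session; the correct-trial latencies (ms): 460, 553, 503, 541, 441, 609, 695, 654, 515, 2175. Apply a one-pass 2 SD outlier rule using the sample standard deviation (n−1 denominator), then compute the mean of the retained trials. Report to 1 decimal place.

n = 10, ΣRT = 7146, M = 714.600
Σ(x−M)² = 2428520.40; s = √(2428520.40/9) = 519.457
Cutoffs: 714.600 ± 2·519.457 → [-324.3, 1753.5]
Outside: 2175 → excluded.
Retained (n=9): Σ = 4971, mean = 4971/9 = 552.333

552.3 ms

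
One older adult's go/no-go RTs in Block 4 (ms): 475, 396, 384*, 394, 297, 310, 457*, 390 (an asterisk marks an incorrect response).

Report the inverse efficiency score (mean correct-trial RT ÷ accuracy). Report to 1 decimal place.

Correct trials (n=6): 475, 396, 394, 297, 310, 390
Mean correct RT = 2262/6 = 377.0000 ms
Proportion correct = 6/8
IES = 377.0000 / (6/8) = 502.667 ms

502.7 ms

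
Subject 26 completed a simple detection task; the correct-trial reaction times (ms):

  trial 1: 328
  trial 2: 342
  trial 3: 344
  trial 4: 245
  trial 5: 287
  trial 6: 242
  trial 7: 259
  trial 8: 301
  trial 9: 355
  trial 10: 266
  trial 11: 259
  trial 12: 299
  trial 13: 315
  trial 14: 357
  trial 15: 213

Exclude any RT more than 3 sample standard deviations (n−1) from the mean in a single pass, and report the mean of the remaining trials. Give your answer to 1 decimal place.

n = 15, ΣRT = 4412, M = 294.133
Σ(x−M)² = 29113.73; s = √(29113.73/14) = 45.602
Cutoffs: 294.133 ± 3·45.602 → [157.3, 430.9]
No RTs fall outside the cutoffs; all 15 retained. Mean = 4412/15 = 294.133

294.1 ms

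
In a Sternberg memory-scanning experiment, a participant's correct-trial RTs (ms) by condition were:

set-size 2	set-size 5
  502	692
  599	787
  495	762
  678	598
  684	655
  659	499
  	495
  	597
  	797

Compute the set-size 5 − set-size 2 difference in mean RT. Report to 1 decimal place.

50.7 ms

M(set-size 2) = 3617/6 = 602.833
M(set-size 5) = 5882/9 = 653.556
Difference = 653.556 − 602.833 = 50.722 ms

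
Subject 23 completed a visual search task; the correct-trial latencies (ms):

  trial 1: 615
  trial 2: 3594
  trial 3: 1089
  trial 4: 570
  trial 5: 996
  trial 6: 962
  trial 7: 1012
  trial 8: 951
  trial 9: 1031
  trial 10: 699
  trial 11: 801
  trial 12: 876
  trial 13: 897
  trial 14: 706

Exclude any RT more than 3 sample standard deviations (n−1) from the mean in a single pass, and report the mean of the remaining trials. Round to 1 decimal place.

861.9 ms

n = 14, ΣRT = 14799, M = 1057.071
Σ(x−M)² = 7271870.93; s = √(7271870.93/13) = 747.914
Cutoffs: 1057.071 ± 3·747.914 → [-1186.7, 3300.8]
Outside: 3594 → excluded.
Retained (n=13): Σ = 11205, mean = 11205/13 = 861.923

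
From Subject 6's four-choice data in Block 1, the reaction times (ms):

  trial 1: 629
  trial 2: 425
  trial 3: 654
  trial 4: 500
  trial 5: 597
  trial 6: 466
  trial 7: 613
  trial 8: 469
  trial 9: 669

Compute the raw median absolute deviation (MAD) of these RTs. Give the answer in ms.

Sorted: 425, 466, 469, 500, 597, 613, 629, 654, 669 → median = 597
|x − 597|: 32, 172, 57, 97, 0, 131, 16, 128, 72
Sorted deviations: 0, 16, 32, 57, 72, 97, 128, 131, 172 → MAD = 72

72 ms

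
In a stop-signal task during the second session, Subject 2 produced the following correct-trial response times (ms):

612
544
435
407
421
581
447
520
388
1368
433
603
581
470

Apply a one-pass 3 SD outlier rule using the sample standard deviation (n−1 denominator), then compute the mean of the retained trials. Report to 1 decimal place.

495.5 ms

n = 14, ΣRT = 7810, M = 557.857
Σ(x−M)² = 785027.71; s = √(785027.71/13) = 245.737
Cutoffs: 557.857 ± 3·245.737 → [-179.4, 1295.1]
Outside: 1368 → excluded.
Retained (n=13): Σ = 6442, mean = 6442/13 = 495.538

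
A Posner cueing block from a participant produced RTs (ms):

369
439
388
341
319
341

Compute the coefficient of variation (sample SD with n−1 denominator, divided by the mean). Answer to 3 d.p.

0.118

n = 6, Σ = 2197, M = 366.1667
Σ(x−M)² = 9280.833; s = √(9280.833/5) = 43.0833
CV = 43.0833 / 366.1667 = 0.11766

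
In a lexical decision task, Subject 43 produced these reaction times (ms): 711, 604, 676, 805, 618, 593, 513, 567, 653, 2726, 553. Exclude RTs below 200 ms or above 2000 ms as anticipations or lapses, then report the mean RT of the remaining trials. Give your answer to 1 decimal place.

Excluded: 2726
Retained (n=10): Σ = 6293
Mean = 6293/10 = 629.3000

629.3 ms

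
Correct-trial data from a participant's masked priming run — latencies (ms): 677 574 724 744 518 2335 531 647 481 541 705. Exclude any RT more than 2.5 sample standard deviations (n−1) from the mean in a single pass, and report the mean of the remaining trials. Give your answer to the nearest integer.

n = 11, ΣRT = 8477, M = 770.636
Σ(x−M)² = 2775018.55; s = √(2775018.55/10) = 526.784
Cutoffs: 770.636 ± 2.5·526.784 → [-546.3, 2087.6]
Outside: 2335 → excluded.
Retained (n=10): Σ = 6142, mean = 6142/10 = 614.200

614 ms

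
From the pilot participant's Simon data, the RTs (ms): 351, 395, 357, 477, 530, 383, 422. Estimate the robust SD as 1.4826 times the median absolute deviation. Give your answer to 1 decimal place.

56.3 ms

Sorted: 351, 357, 383, 395, 422, 477, 530 → median = 395
|x − 395| sorted: 0, 12, 27, 38, 44, 82, 135 → MAD = 38
Robust SD ≈ 1.4826 × 38 = 56.339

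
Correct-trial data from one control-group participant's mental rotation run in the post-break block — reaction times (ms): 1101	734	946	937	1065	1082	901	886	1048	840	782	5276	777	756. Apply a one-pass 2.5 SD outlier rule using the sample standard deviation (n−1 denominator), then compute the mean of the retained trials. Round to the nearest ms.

n = 14, ΣRT = 17131, M = 1223.643
Σ(x−M)² = 17890231.21; s = √(17890231.21/13) = 1173.103
Cutoffs: 1223.643 ± 2.5·1173.103 → [-1709.1, 4156.4]
Outside: 5276 → excluded.
Retained (n=13): Σ = 11855, mean = 11855/13 = 911.923

912 ms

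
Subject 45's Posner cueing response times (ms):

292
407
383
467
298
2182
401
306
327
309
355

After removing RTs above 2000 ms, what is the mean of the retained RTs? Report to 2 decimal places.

Excluded: 2182
Retained (n=10): Σ = 3545
Mean = 3545/10 = 354.5000

354.50 ms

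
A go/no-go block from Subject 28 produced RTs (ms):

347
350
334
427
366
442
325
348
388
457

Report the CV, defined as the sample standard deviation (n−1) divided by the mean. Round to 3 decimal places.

0.126

n = 10, Σ = 3784, M = 378.4000
Σ(x−M)² = 20370.400; s = √(20370.400/9) = 47.5750
CV = 47.5750 / 378.4000 = 0.12573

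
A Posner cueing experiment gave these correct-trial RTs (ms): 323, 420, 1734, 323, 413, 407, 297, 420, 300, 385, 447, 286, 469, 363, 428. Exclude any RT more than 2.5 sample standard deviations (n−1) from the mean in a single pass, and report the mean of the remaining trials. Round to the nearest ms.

377 ms

n = 15, ΣRT = 7015, M = 467.667
Σ(x−M)² = 1766703.33; s = √(1766703.33/14) = 355.237
Cutoffs: 467.667 ± 2.5·355.237 → [-420.4, 1355.8]
Outside: 1734 → excluded.
Retained (n=14): Σ = 5281, mean = 5281/14 = 377.214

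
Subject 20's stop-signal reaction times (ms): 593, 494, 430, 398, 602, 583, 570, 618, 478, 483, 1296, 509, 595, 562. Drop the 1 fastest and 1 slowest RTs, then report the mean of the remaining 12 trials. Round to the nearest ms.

543 ms

Sorted: 398, 430, 478, 483, 494, 509, 562, 570, 583, 593, 595, 602, 618, 1296
Drop lowest 1 (398) and highest 1 (1296)
Remaining (n=12): Σ = 6517, mean = 6517/12 = 543.083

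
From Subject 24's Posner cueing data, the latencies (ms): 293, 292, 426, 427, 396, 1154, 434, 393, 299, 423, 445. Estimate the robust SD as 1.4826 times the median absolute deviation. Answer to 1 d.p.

40.0 ms

Sorted: 292, 293, 299, 393, 396, 423, 426, 427, 434, 445, 1154 → median = 423
|x − 423| sorted: 0, 3, 4, 11, 22, 27, 30, 124, 130, 131, 731 → MAD = 27
Robust SD ≈ 1.4826 × 27 = 40.030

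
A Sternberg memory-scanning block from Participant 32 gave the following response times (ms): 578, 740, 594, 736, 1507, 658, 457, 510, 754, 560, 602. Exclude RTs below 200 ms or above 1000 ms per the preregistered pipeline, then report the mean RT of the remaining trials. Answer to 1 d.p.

Excluded: 1507
Retained (n=10): Σ = 6189
Mean = 6189/10 = 618.9000

618.9 ms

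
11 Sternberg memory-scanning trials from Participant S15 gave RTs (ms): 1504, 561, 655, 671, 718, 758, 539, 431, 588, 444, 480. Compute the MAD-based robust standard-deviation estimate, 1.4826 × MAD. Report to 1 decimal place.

160.1 ms

Sorted: 431, 444, 480, 539, 561, 588, 655, 671, 718, 758, 1504 → median = 588
|x − 588| sorted: 0, 27, 49, 67, 83, 108, 130, 144, 157, 170, 916 → MAD = 108
Robust SD ≈ 1.4826 × 108 = 160.121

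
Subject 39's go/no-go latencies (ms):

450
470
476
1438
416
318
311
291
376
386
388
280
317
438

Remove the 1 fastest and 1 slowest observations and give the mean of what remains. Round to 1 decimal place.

Sorted: 280, 291, 311, 317, 318, 376, 386, 388, 416, 438, 450, 470, 476, 1438
Drop lowest 1 (280) and highest 1 (1438)
Remaining (n=12): Σ = 4637, mean = 4637/12 = 386.417

386.4 ms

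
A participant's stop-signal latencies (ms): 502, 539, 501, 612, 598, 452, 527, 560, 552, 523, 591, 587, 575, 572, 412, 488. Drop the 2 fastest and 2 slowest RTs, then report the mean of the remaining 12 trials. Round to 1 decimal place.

543.1 ms

Sorted: 412, 452, 488, 501, 502, 523, 527, 539, 552, 560, 572, 575, 587, 591, 598, 612
Drop lowest 2 (412, 452) and highest 2 (598, 612)
Remaining (n=12): Σ = 6517, mean = 6517/12 = 543.083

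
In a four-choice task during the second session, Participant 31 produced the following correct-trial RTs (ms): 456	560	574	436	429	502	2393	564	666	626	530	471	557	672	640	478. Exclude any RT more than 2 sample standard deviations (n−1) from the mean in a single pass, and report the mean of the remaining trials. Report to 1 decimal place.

n = 16, ΣRT = 10554, M = 659.625
Σ(x−M)² = 3298105.75; s = √(3298105.75/15) = 468.907
Cutoffs: 659.625 ± 2·468.907 → [-278.2, 1597.4]
Outside: 2393 → excluded.
Retained (n=15): Σ = 8161, mean = 8161/15 = 544.067

544.1 ms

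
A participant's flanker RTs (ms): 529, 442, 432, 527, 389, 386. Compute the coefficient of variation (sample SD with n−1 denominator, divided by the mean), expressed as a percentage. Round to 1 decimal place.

n = 6, Σ = 2705, M = 450.8333
Σ(x−M)² = 20370.833; s = √(20370.833/5) = 63.8292
CV = 63.8292 / 450.8333 = 0.14158 = 14.158%

14.2%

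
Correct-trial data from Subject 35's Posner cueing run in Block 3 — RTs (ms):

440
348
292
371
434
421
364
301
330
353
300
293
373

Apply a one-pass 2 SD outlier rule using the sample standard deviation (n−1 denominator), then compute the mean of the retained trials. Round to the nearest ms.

n = 13, ΣRT = 4620, M = 355.385
Σ(x−M)² = 32913.08; s = √(32913.08/12) = 52.371
Cutoffs: 355.385 ± 2·52.371 → [250.6, 460.1]
No RTs fall outside the cutoffs; all 13 retained. Mean = 4620/13 = 355.385

355 ms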